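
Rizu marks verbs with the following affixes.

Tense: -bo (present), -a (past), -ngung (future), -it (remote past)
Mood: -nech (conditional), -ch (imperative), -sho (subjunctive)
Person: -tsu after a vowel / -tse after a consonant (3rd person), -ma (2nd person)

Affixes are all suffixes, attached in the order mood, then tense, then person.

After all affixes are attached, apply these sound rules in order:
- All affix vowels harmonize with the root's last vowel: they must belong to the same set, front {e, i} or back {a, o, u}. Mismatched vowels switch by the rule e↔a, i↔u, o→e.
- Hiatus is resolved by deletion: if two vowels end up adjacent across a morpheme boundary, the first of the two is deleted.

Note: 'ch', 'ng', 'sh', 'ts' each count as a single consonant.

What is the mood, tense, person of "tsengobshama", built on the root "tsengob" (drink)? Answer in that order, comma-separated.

subjunctive, past, 2nd person

Segment: tsengob-sho-a-ma.
mood: -sho → subjunctive.
tense: -a → past.
person: -ma → 2nd person.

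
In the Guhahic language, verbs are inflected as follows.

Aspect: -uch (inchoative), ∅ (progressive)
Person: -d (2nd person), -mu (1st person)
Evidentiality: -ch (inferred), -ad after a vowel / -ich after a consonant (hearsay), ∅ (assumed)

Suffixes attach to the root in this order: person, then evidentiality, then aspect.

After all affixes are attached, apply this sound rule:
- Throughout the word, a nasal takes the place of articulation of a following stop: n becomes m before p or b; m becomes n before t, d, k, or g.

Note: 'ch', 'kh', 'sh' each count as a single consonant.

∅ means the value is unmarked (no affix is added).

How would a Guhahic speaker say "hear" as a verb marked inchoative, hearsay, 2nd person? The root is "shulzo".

Attach person 2nd person -d → shulzod.
Attach evidentiality hearsay -ich (after consonant 'd') → shulzodich.
Attach aspect inchoative -uch → shulzodichuch.
Nasal assimilation: no change.

shulzodichuch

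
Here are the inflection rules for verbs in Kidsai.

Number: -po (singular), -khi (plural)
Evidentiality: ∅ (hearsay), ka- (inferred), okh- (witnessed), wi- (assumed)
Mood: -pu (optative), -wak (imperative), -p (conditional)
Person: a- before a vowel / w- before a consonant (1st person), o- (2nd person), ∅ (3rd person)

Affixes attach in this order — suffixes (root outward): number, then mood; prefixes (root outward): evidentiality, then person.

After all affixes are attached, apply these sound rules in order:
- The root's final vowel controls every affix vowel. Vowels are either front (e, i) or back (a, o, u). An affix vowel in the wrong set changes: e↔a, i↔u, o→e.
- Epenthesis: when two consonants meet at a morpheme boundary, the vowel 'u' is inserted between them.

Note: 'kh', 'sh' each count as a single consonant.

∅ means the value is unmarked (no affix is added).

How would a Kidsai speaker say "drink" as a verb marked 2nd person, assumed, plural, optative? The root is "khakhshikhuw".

owukhakhshikhuwukhupu

Attach evidentiality assumed wi- → wikhakhshikhuw.
Attach number plural -khi → wikhakhshikhuwkhi.
Attach mood optative -pu → wikhakhshikhuwkhipu.
Attach person 2nd person o- → owikhakhshikhuwkhipu.
Apply vowel harmony: owikhakhshikhuwkhipu → owukhakhshikhuwkhupu.
Apply epenthesis: owukhakhshikhuwkhupu → owukhakhshikhuwukhupu.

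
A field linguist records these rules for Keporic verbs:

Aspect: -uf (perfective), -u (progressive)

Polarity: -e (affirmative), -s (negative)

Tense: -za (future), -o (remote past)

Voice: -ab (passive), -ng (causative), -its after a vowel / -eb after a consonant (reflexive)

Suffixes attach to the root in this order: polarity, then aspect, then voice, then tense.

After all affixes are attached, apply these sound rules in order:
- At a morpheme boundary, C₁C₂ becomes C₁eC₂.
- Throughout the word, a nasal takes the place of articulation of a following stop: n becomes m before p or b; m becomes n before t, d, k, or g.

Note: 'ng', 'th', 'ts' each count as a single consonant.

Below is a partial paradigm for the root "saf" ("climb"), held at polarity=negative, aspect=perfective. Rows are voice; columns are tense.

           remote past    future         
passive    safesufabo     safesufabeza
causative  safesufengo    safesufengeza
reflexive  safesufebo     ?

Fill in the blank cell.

safesufebeza

Attach polarity negative -s → safs.
Attach aspect perfective -uf → safsuf.
Attach voice reflexive -eb (after consonant 'f') → safsufeb.
Attach tense future -za → safsufebza.
Apply epenthesis: safsufebza → safesufebeza.
Nasal assimilation: no change.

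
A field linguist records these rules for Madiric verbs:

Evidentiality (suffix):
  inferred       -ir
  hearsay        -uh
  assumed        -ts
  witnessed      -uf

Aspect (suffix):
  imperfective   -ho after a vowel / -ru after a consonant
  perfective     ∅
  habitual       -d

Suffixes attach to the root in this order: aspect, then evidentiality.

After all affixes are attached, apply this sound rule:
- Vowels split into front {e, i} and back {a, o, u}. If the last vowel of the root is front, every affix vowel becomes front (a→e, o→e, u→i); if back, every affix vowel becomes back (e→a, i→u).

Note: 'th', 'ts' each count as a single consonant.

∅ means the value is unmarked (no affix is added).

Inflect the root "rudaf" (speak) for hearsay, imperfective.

Attach aspect imperfective -ru (after consonant 'f') → rudafru.
Attach evidentiality hearsay -uh → rudafruuh.
Vowel harmony: no change.

rudafruuh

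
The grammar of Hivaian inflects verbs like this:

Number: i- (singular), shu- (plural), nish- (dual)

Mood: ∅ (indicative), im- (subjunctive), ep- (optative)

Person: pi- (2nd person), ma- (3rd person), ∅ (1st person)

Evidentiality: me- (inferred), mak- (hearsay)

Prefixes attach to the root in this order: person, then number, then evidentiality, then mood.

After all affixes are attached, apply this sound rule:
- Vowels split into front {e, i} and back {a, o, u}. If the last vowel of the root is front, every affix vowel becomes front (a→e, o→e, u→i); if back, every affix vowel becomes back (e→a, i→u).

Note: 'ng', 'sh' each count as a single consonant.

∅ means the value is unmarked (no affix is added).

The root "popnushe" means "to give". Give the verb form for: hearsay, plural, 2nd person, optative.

epmekshipipopnushe

Attach person 2nd person pi- → pipopnushe.
Attach number plural shu- → shupipopnushe.
Attach evidentiality hearsay mak- → makshupipopnushe.
Attach mood optative ep- → epmakshupipopnushe.
Apply vowel harmony: epmakshupipopnushe → epmekshipipopnushe.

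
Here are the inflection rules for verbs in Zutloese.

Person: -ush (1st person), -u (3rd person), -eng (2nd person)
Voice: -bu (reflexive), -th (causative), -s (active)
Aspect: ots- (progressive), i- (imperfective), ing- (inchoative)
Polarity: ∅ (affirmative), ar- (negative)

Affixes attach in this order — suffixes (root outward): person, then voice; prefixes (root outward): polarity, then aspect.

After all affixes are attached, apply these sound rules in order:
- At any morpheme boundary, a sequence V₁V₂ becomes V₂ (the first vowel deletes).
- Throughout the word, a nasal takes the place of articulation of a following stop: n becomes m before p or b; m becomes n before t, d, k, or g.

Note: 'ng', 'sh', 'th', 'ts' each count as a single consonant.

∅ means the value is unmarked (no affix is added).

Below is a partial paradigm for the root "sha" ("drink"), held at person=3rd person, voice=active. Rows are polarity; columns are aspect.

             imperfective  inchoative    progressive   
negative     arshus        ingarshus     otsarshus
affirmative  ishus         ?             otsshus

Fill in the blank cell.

Attach person 3rd person -u → shau.
Attach voice active -s → shaus.
polarity = affirmative: zero marking, form stays shaus.
Attach aspect inchoative ing- → ingshaus.
Apply vowel deletion: ingshaus → ingshus.
Nasal assimilation: no change.

ingshus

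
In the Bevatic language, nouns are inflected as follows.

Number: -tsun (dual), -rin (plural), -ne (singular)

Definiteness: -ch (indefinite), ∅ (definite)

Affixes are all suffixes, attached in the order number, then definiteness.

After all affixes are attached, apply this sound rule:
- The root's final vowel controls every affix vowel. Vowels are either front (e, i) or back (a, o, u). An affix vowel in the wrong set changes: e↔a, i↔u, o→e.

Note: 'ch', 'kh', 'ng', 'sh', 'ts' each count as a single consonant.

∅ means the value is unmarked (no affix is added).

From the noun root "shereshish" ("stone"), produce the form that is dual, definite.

shereshishtsin

Attach number dual -tsun → shereshishtsun.
definiteness = definite: zero marking, form stays shereshishtsun.
Apply vowel harmony: shereshishtsun → shereshishtsin.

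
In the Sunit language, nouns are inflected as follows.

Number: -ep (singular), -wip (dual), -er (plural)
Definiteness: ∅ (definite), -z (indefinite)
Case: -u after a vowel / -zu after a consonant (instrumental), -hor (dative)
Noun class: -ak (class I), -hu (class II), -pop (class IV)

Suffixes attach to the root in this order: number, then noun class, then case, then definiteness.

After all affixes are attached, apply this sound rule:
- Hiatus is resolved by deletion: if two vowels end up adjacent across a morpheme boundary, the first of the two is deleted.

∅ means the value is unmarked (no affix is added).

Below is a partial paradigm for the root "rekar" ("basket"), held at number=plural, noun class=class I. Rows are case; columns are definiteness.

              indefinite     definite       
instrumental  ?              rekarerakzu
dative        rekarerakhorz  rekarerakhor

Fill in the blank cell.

rekarerakzuz

Attach number plural -er → rekarer.
Attach noun class class I -ak → rekarerak.
Attach case instrumental -zu (after consonant 'k') → rekarerakzu.
Attach definiteness indefinite -z → rekarerakzuz.
Vowel deletion: no change.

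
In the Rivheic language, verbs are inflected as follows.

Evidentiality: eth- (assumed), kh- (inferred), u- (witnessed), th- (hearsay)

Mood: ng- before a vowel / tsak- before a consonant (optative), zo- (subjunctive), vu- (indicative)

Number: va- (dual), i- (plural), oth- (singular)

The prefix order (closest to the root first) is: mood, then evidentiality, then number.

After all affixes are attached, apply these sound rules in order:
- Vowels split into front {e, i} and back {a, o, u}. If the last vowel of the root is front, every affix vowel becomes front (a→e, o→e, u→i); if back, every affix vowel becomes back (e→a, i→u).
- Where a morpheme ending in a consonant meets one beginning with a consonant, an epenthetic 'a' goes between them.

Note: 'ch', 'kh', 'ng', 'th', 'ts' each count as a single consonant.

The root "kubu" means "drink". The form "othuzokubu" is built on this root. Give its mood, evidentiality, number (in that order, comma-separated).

subjunctive, witnessed, singular

Segment: oth-u-zo-kubu.
mood: zo- → subjunctive.
evidentiality: u- → witnessed.
number: oth- → singular.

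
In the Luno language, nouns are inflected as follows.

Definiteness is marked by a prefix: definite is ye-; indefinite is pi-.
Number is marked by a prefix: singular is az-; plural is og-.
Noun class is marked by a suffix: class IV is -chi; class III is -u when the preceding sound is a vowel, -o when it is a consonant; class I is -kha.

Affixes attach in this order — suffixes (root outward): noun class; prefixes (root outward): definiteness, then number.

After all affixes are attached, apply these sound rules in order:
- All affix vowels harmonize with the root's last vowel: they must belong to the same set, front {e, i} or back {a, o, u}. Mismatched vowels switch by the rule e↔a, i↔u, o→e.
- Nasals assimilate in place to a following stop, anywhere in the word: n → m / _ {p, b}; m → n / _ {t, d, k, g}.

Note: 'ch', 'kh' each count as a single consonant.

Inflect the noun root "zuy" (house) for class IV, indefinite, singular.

azpuzuychu

Attach definiteness indefinite pi- → pizuy.
Attach number singular az- → azpizuy.
Attach noun class class IV -chi → azpizuychi.
Apply vowel harmony: azpizuychi → azpuzuychu.
Nasal assimilation: no change.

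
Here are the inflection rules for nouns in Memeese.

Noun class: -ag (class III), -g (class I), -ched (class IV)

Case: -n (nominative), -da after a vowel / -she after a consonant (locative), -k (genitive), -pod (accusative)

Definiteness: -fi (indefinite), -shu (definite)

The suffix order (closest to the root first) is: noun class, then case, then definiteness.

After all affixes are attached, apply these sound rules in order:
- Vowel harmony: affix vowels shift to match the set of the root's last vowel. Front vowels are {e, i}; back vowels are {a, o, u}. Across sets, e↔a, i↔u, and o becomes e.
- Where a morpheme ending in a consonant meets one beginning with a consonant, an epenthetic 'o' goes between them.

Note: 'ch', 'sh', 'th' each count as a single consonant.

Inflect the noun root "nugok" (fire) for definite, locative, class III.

Attach noun class class III -ag → nugokag.
Attach case locative -she (after consonant 'g') → nugokagshe.
Attach definiteness definite -shu → nugokagsheshu.
Apply vowel harmony: nugokagsheshu → nugokagshashu.
Apply epenthesis: nugokagshashu → nugokagoshashu.

nugokagoshashu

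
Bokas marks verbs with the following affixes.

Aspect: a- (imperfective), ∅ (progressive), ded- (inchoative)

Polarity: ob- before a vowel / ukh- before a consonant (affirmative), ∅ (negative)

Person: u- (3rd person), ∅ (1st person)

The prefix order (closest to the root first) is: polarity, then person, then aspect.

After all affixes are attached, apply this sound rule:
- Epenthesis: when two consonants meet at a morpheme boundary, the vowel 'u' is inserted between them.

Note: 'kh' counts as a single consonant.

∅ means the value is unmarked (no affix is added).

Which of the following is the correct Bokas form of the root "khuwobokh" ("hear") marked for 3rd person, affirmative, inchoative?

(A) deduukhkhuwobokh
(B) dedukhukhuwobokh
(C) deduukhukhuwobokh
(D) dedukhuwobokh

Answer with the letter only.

C

Attach polarity affirmative ukh- (before consonant 'kh') → ukhkhuwobokh.
Attach person 3rd person u- → uukhkhuwobokh.
Attach aspect inchoative ded- → deduukhkhuwobokh.
Apply epenthesis: deduukhkhuwobokh → deduukhukhuwobokh.
So the correct form is deduukhukhuwobokh, option (C).
(D) dedukhuwobokh is wrong: it uses negative instead of affirmative for polarity.
(A) deduukhkhuwobokh is wrong: it fails to apply the sound rule(s).
(B) dedukhukhuwobokh is wrong: it uses 1st person instead of 3rd person for person.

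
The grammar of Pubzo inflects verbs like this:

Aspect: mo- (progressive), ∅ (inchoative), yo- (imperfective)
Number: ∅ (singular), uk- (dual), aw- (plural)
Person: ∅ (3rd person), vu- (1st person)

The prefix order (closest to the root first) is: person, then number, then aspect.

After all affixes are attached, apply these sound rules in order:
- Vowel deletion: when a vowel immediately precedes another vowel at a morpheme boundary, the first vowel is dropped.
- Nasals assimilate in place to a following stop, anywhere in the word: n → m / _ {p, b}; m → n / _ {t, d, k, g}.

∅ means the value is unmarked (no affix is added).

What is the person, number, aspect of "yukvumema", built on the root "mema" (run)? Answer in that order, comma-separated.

1st person, dual, imperfective

Segment: yo-uk-vu-mema.
person: vu- → 1st person.
number: uk- → dual.
aspect: yo- → imperfective.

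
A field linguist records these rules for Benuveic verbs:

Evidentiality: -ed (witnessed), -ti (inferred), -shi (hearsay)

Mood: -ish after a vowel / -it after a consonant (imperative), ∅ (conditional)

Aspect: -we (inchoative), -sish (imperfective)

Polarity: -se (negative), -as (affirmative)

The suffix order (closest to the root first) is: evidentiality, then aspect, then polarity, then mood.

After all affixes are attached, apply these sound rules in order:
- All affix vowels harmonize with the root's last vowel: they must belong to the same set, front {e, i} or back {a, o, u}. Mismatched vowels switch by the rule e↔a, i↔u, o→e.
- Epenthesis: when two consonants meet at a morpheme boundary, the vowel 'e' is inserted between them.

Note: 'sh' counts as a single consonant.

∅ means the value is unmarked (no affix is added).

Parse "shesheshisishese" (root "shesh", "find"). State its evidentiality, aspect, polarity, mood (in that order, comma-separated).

Segment: shesh-shi-sish-se.
evidentiality: -shi → hearsay.
aspect: -sish → imperfective.
polarity: -se → negative.
mood: ∅ → conditional.

hearsay, imperfective, negative, conditional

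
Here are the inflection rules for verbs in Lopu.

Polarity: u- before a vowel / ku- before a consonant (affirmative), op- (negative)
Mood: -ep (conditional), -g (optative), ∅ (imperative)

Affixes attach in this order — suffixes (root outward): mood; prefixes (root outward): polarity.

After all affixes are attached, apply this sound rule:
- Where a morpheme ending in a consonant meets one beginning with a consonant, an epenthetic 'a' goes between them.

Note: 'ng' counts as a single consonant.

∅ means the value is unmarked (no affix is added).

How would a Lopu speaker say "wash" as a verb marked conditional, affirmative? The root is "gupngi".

kugupngiep

Attach mood conditional -ep → gupngiep.
Attach polarity affirmative ku- (before consonant 'g') → kugupngiep.
Epenthesis: no change.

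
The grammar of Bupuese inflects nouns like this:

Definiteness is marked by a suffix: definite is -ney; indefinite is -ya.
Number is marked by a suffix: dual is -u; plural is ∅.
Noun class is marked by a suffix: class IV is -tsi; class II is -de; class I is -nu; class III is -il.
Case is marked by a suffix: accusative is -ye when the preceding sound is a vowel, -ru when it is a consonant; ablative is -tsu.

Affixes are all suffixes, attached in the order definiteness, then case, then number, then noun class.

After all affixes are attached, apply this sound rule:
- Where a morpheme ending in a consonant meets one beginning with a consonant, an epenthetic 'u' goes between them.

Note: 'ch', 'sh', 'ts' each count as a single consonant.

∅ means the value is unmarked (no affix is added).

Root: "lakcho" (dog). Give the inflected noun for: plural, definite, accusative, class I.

Attach definiteness definite -ney → lakchoney.
Attach case accusative -ru (after consonant 'y') → lakchoneyru.
number = plural: zero marking, form stays lakchoneyru.
Attach noun class class I -nu → lakchoneyrunu.
Apply epenthesis: lakchoneyrunu → lakchoneyurunu.

lakchoneyurunu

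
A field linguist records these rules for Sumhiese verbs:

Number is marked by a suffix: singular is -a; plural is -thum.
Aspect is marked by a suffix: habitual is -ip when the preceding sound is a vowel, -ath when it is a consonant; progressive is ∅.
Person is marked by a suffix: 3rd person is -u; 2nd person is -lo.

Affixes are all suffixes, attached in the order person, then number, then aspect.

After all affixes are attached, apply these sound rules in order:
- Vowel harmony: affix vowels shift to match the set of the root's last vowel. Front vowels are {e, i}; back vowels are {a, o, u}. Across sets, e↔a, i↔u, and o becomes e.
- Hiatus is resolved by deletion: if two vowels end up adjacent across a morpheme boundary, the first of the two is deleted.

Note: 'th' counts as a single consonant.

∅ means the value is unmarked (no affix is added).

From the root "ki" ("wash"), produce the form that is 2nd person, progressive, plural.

Attach person 2nd person -lo → kilo.
Attach number plural -thum → kilothum.
aspect = progressive: zero marking, form stays kilothum.
Apply vowel harmony: kilothum → kilethim.
Vowel deletion: no change.

kilethim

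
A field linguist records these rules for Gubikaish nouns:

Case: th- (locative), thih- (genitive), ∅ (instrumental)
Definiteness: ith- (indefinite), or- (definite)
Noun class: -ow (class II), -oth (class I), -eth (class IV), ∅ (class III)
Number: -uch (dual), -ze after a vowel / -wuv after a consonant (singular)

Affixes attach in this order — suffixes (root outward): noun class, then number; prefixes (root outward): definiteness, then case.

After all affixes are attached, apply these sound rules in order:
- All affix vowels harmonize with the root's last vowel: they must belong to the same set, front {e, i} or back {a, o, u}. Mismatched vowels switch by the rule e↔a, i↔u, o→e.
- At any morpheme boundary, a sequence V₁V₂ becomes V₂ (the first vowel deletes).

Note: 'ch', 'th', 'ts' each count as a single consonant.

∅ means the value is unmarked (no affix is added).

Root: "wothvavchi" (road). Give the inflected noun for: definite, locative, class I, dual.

therwothvavchethich

Attach definiteness definite or- → orwothvavchi.
Attach case locative th- → thorwothvavchi.
Attach noun class class I -oth → thorwothvavchioth.
Attach number dual -uch → thorwothvavchiothuch.
Apply vowel harmony: thorwothvavchiothuch → therwothvavchiethich.
Apply vowel deletion: therwothvavchiethich → therwothvavchethich.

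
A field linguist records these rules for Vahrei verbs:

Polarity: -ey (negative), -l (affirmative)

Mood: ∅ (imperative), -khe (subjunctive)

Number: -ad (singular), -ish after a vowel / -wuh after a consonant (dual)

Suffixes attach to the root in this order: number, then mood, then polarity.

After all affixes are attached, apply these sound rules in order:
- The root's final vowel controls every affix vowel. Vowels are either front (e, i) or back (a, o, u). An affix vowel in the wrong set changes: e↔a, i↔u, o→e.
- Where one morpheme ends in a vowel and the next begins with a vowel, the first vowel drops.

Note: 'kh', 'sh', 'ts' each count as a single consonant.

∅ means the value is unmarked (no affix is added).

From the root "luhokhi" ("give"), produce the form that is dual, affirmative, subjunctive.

Attach number dual -ish (after vowel 'i') → luhokhiish.
Attach mood subjunctive -khe → luhokhiishkhe.
Attach polarity affirmative -l → luhokhiishkhel.
Vowel harmony: no change.
Apply vowel deletion: luhokhiishkhel → luhokhishkhel.

luhokhishkhel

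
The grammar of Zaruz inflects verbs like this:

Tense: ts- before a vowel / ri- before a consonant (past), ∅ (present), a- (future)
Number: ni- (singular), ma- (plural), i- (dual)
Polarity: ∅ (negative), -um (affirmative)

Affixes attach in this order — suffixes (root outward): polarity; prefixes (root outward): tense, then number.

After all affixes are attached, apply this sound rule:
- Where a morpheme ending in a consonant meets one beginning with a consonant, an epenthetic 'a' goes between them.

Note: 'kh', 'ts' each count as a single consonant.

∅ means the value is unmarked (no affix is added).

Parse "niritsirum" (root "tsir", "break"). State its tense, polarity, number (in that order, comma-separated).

Segment: ni-ri-tsir-um.
tense: ts/ri- → past.
polarity: -um → affirmative.
number: ni- → singular.

past, affirmative, singular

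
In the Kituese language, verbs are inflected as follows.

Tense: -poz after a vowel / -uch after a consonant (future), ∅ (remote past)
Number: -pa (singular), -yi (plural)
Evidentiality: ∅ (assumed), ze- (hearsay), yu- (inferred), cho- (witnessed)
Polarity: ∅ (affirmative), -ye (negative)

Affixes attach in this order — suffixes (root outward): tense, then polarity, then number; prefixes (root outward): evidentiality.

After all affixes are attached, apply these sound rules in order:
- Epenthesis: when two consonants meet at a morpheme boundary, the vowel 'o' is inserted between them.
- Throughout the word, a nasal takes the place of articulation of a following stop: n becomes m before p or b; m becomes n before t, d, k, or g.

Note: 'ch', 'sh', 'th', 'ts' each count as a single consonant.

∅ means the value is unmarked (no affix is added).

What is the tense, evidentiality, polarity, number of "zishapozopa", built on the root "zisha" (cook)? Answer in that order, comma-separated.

Segment: zisha-poz-pa.
tense: -poz/uch → future.
evidentiality: ∅ → assumed.
polarity: ∅ → affirmative.
number: -pa → singular.

future, assumed, affirmative, singular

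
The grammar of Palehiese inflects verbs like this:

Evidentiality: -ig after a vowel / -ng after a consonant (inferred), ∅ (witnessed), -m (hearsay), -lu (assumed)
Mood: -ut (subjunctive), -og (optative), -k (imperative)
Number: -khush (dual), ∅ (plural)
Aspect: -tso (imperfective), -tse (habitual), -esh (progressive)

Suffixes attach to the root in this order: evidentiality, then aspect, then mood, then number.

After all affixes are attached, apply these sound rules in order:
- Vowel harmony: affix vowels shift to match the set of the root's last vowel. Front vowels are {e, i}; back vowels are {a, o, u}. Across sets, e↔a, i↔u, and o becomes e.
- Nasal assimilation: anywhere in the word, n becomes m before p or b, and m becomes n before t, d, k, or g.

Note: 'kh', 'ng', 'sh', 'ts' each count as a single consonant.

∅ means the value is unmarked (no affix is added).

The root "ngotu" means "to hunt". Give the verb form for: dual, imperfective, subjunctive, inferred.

ngotuugtsoutkhush

Attach evidentiality inferred -ig (after vowel 'u') → ngotuig.
Attach aspect imperfective -tso → ngotuigtso.
Attach mood subjunctive -ut → ngotuigtsout.
Attach number dual -khush → ngotuigtsoutkhush.
Apply vowel harmony: ngotuigtsoutkhush → ngotuugtsoutkhush.
Nasal assimilation: no change.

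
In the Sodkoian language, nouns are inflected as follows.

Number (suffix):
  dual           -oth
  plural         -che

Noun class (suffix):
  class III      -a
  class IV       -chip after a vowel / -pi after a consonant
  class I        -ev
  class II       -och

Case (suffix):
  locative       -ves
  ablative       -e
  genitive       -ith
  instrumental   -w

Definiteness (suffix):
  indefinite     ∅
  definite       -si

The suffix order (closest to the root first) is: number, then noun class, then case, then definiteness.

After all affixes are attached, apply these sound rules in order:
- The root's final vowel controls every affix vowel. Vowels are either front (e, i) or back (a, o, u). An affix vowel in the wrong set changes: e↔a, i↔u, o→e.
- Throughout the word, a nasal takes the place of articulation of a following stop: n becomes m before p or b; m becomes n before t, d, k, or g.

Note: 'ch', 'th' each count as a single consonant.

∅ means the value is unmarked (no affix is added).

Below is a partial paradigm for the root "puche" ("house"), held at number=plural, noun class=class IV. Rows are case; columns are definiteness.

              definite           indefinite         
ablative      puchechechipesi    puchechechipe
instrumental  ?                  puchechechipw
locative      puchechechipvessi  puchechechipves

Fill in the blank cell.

puchechechipwsi

Attach number plural -che → pucheche.
Attach noun class class IV -chip (after vowel 'e') → puchechechip.
Attach case instrumental -w → puchechechipw.
Attach definiteness definite -si → puchechechipwsi.
Vowel harmony: no change.
Nasal assimilation: no change.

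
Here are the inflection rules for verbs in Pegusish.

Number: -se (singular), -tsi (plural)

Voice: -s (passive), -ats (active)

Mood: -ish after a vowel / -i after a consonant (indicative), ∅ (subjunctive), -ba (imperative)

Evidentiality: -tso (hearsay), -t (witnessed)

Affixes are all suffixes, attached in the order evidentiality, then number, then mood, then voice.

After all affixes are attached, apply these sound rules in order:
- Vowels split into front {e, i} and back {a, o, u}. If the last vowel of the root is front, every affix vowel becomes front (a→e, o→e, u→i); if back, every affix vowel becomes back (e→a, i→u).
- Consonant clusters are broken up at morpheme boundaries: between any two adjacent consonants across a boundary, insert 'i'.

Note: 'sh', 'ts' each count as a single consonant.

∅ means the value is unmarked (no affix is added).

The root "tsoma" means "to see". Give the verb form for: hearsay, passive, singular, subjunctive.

Attach evidentiality hearsay -tso → tsomatso.
Attach number singular -se → tsomatsose.
mood = subjunctive: zero marking, form stays tsomatsose.
Attach voice passive -s → tsomatsoses.
Apply vowel harmony: tsomatsoses → tsomatsosas.
Epenthesis: no change.

tsomatsosas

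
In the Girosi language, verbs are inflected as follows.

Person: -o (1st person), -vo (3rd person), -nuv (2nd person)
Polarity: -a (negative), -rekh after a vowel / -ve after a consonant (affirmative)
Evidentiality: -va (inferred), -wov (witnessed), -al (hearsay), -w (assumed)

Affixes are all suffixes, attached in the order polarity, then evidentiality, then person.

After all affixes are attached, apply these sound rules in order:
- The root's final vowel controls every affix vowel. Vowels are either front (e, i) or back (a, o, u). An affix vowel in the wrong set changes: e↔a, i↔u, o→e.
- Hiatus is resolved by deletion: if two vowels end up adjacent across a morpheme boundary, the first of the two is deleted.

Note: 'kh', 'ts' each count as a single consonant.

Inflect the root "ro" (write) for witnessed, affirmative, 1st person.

Attach polarity affirmative -rekh (after vowel 'o') → rorekh.
Attach evidentiality witnessed -wov → rorekhwov.
Attach person 1st person -o → rorekhwovo.
Apply vowel harmony: rorekhwovo → rorakhwovo.
Vowel deletion: no change.

rorakhwovo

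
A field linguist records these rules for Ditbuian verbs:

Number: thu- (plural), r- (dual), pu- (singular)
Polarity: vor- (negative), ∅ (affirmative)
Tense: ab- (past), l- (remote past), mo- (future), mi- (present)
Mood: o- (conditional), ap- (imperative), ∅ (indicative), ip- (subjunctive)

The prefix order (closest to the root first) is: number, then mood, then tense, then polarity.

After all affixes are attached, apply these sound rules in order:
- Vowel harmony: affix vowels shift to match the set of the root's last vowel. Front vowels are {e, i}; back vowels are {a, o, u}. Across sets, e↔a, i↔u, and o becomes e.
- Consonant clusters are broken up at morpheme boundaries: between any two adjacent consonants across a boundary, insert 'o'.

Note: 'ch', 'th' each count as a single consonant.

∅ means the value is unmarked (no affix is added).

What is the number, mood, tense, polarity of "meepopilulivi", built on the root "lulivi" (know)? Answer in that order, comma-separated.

singular, imperative, future, affirmative

Segment: mo-ap-pu-lulivi.
number: pu- → singular.
mood: ap- → imperative.
tense: mo- → future.
polarity: ∅ → affirmative.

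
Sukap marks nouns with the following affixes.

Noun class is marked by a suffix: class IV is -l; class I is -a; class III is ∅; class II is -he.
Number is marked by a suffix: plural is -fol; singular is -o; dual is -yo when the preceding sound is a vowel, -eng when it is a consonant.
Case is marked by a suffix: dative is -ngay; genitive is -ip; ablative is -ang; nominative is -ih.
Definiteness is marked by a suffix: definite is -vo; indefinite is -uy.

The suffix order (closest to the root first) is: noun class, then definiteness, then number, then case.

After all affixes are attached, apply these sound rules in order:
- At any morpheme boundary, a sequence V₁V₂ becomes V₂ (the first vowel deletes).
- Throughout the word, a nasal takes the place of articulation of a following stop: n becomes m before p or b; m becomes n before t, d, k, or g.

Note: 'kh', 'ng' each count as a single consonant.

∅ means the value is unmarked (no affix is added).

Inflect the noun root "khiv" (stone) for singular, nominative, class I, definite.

khivavih

Attach noun class class I -a → khiva.
Attach definiteness definite -vo → khivavo.
Attach number singular -o → khivavoo.
Attach case nominative -ih → khivavooih.
Apply vowel deletion: khivavooih → khivavih.
Nasal assimilation: no change.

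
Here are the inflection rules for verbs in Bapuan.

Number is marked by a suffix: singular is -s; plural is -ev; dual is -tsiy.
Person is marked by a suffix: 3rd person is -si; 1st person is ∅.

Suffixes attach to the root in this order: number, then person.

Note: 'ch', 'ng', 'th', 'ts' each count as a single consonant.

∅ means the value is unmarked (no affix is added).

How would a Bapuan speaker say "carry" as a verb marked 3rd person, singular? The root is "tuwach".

tuwachssi

Attach number singular -s → tuwachs.
Attach person 3rd person -si → tuwachssi.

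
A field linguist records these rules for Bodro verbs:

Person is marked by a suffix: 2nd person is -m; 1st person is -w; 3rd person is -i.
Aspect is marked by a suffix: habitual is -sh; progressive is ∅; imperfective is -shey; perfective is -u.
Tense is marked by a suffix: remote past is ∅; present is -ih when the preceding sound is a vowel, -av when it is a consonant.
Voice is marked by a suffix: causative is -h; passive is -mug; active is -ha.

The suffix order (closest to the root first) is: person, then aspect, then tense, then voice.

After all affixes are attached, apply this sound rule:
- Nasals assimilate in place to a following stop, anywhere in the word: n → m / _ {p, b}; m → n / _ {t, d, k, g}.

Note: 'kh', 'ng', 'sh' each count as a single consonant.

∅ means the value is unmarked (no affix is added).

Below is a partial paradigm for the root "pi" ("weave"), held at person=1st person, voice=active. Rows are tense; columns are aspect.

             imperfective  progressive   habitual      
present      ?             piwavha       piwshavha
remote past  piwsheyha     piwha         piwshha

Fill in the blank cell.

piwsheyavha

Attach person 1st person -w → piw.
Attach aspect imperfective -shey → piwshey.
Attach tense present -av (after consonant 'y') → piwsheyav.
Attach voice active -ha → piwsheyavha.
Nasal assimilation: no change.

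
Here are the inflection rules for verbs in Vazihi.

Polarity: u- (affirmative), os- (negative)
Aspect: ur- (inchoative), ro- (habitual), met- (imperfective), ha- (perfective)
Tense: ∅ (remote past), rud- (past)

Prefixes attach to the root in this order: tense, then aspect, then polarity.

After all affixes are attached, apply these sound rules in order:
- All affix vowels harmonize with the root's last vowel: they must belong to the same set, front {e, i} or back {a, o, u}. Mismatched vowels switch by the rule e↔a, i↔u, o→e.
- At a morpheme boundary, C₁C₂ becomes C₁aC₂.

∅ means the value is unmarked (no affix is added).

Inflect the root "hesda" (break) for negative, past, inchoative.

Attach tense past rud- → rudhesda.
Attach aspect inchoative ur- → urrudhesda.
Attach polarity negative os- → osurrudhesda.
Vowel harmony: no change.
Apply epenthesis: osurrudhesda → osurarudahesda.

osurarudahesda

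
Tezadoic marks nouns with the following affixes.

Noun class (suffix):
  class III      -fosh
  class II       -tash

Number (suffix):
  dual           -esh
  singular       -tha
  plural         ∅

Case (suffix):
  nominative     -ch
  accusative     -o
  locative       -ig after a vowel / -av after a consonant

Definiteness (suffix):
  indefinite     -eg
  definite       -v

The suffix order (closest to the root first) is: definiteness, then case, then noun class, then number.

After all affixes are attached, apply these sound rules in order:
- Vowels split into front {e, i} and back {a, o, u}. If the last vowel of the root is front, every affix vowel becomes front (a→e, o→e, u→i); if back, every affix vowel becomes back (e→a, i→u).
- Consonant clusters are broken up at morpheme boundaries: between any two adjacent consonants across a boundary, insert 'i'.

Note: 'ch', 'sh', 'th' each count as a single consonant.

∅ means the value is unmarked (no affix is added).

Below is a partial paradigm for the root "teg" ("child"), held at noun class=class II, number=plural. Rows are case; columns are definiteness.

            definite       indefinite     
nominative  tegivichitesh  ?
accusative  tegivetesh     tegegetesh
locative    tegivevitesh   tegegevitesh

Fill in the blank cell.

Attach definiteness indefinite -eg → tegeg.
Attach case nominative -ch → tegegch.
Attach noun class class II -tash → tegegchtash.
number = plural: zero marking, form stays tegegchtash.
Apply vowel harmony: tegegchtash → tegegchtesh.
Apply epenthesis: tegegchtesh → tegegichitesh.

tegegichitesh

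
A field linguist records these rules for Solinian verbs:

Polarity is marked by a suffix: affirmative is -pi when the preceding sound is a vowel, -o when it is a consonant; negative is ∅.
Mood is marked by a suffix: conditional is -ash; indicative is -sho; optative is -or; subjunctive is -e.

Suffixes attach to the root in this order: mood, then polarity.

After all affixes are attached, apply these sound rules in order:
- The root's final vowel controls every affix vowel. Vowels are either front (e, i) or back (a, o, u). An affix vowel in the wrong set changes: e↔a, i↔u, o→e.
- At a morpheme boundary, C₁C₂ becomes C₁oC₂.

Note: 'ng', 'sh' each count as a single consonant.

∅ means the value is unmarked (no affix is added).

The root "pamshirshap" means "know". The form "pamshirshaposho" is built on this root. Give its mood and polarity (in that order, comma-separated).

Segment: pamshirshap-sho.
mood: -sho → indicative.
polarity: ∅ → negative.

indicative, negative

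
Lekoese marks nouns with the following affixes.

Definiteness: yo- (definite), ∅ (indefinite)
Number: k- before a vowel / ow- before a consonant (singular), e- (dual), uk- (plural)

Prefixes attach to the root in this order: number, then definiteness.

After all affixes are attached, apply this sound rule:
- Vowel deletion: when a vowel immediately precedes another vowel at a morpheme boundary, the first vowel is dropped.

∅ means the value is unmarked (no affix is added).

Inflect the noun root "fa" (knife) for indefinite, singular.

Attach number singular ow- (before consonant 'f') → owfa.
definiteness = indefinite: zero marking, form stays owfa.
Vowel deletion: no change.

owfa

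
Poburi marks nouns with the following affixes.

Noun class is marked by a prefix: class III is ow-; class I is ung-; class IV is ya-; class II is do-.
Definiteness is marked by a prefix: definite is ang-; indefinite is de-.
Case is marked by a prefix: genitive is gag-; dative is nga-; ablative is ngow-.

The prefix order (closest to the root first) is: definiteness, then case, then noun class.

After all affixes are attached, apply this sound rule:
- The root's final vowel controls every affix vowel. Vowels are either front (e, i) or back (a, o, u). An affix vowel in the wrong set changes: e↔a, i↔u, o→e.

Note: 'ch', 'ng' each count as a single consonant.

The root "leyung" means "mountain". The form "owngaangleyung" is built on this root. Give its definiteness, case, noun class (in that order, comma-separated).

Segment: ow-nga-ang-leyung.
definiteness: ang- → definite.
case: nga- → dative.
noun class: ow- → class III.

definite, dative, class III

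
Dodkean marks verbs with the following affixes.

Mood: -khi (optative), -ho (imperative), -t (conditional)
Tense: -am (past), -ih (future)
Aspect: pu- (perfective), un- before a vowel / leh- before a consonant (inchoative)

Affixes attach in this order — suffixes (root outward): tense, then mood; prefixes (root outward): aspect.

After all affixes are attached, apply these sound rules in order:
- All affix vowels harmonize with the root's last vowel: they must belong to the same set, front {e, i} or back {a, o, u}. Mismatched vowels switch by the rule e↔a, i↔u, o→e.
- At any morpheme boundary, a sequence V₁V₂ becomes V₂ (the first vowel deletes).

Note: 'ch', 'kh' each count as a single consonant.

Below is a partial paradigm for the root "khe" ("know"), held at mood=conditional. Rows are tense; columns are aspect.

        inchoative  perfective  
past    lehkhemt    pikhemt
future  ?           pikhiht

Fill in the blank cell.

Attach tense future -ih → kheih.
Attach aspect inchoative leh- (before consonant 'kh') → lehkheih.
Attach mood conditional -t → lehkheiht.
Vowel harmony: no change.
Apply vowel deletion: lehkheiht → lehkhiht.

lehkhiht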